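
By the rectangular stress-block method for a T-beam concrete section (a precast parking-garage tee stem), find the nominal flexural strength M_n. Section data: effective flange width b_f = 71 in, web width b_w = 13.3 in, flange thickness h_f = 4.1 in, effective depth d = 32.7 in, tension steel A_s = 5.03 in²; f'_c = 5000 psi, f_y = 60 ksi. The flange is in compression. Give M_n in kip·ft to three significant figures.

M_n ≈ 810 kip·ft

Tension: T = A_s f_y = 5.03 × 60 = 301.8 kips.
Try a within the flange: a = T/(0.85 f'_c b_f) = 301.8/(0.85 × 5 × 71) = 1.000 in.
Since a = 1.000 ≤ h_f = 4.1 in, the stress block lies entirely in the flange; analyse as a rectangular beam of width b_f.
M_n = T(d − a/2) = 301.8 × (32.7 − 0.5) = 9718.0 kip·in.
M_n = 9718.0/12 = 809.83 kip·ft.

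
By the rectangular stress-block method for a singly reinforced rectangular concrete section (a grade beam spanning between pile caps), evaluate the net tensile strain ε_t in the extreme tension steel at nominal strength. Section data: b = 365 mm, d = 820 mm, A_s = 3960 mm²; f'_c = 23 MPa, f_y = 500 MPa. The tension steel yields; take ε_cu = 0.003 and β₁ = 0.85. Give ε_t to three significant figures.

a = A_s f_y/(0.85 f'_c b) = 277.48 mm.
β₁ = 0.85, so c = a/β₁ = 277.48/0.85 = 326.45 mm.
From the linear strain diagram with ε_cu = 0.003: ε_t = 0.003 (d − c)/c = 0.003 × (820 − 326.45)/326.45 = 0.00454.
ε_t is between 0.004 and 0.005 — transition zone.

ε_t ≈ 0.00454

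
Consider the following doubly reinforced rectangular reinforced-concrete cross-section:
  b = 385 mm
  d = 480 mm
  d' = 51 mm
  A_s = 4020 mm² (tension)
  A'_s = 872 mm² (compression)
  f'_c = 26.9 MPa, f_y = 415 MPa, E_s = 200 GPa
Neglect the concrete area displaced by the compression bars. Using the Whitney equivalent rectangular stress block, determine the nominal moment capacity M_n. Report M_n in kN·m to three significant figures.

Assume both tension and compression steel yield.
Net tension couple steel: A_s − A'_s = 3148 mm².
a = (A_s − A'_s) f_y / (0.85 f'_c b) = 1306420/(0.85 × 26.9 × 385) = 148.41 mm.
c = a/β₁ = 148.41/0.85 = 174.60 mm; ε'_s = 0.003(c − d')/c = 0.0021 ≥ f_y/E_s = 0.0021, so compression steel does yield.
M_n = (A_s − A'_s) f_y (d − a/2) + A'_s f_y (d − d') = [1306420 × (480 − 74.205) + 361880 × (480 − 51)] × 10⁻⁶ = 530.14 + 155.25 = 685.39 kN·m.

M_n ≈ 685 kN·m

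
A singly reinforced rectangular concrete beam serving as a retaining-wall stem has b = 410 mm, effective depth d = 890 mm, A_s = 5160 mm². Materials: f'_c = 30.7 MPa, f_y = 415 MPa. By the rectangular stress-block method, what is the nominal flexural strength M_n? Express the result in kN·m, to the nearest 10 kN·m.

T = A_s f_y = 5160 × 415 = 2141400 N = 2141.4 kN.
From C = T: a = T/(0.85 f'_c b) = 2141400/(0.85 × 30.7 × 410) = 200.15 mm.
M_n = T(d − a/2) = 2141.4 kN × (890 − 100.075) mm = 1691.55 kN·m.

M_n ≈ 1690 kN·m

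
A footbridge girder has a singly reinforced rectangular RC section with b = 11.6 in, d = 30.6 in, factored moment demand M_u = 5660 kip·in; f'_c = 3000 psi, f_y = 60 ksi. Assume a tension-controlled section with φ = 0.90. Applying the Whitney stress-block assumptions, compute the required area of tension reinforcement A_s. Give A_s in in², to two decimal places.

A_s ≈ 3.94 in²

M_n = M_u/φ = 5660/0.90 = 6288.89 kip·in.
From M_n = 0.85 f'_c a b (d − a/2):
a = d − √(d² − 2M_n/(0.85 f'_c b)) = 30.6 − √(30.6² − 2 × 6288.89/(0.85 × 3 × 11.6)) = 7.991 in.
A_s = 0.85 f'_c a b / f_y = 0.85 × 3 × 7.991 × 11.6 / 60 = 3.940 in².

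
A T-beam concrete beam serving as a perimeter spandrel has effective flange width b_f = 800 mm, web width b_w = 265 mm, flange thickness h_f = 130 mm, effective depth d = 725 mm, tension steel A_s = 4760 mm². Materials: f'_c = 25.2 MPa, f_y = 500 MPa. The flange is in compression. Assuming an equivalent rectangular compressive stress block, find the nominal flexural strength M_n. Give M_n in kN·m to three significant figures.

M_n ≈ 1560 kN·m

Tension: T = A_s f_y = 4760 × 500 = 2380000 N.
Try a within the flange: a = T/(0.85 f'_c b_f) = 2380000/(0.85 × 25.2 × 800) = 138.89 mm.
a = 138.89 > h_f = 130 mm: the block extends into the web. Split into flange-overhang and web parts.
C_f = 0.85 f'_c (b_f − b_w) h_f = 0.85 × 25.2 × (800 − 265) × 130 = 1489761 N.
Remaining web compression depth: a_w = (T − C_f)/(0.85 f'_c b_w) = (2380000 − 1489761)/(0.85 × 25.2 × 265) = 156.83 mm.
M_n = C_f(d − h_f/2) + (T − C_f)(d − a_w/2) = 1489761 × (725 − 65) + 890239 × (725 − 78.415) = 983.24 + 575.62 = 1558.86 × 10⁶ N·mm.
M_n = 1558.86 kN·m.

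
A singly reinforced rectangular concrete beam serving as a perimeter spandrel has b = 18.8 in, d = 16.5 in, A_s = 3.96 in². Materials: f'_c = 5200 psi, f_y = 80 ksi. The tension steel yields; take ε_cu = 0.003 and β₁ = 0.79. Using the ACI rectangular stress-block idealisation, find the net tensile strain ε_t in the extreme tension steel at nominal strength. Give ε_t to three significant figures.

a = A_s f_y/(0.85 f'_c b) = 3.812 in.
β₁ = 0.79, so c = a/β₁ = 3.812/0.79 = 4.825 in.
From the linear strain diagram with ε_cu = 0.003: ε_t = 0.003 (d − c)/c = 0.003 × (16.5 − 4.825)/4.825 = 0.00726.
Since ε_t ≥ 0.005, the section is tension-controlled.

ε_t ≈ 0.00726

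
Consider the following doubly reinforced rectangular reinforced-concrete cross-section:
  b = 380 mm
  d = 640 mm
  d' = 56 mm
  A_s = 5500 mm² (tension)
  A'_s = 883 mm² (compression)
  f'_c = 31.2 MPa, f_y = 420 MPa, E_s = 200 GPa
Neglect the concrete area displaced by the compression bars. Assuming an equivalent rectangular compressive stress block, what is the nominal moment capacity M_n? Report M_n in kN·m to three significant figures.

M_n ≈ 1270 kN·m

Assume both tension and compression steel yield.
Net tension couple steel: A_s − A'_s = 4617 mm².
a = (A_s − A'_s) f_y / (0.85 f'_c b) = 1939140/(0.85 × 31.2 × 380) = 192.42 mm.
c = a/β₁ = 192.42/0.827 = 232.67 mm; ε'_s = 0.003(c − d')/c = 0.0023 ≥ f_y/E_s = 0.0021, so compression steel does yield.
M_n = (A_s − A'_s) f_y (d − a/2) + A'_s f_y (d − d') = [1939140 × (640 − 96.21) + 370860 × (640 − 56)] × 10⁻⁶ = 1054.48 + 216.58 = 1271.06 kN·m.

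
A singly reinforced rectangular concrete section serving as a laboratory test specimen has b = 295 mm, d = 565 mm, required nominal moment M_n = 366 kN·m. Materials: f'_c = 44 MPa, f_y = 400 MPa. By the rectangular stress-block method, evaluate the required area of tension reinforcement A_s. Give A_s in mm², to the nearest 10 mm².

A_s ≈ 1710 mm²

With M_n = 0.85 f'_c a b (d − a/2), solve the quadratic for a:
a = d − √(d² − 2M_n/(0.85 f'_c b)) = 565 − √(565² − 2 × 366×10⁶/(0.85 × 44 × 295)) = 62.13 mm.
A_s = 0.85 f'_c a b / f_y = 0.85 × 44 × 62.13 × 295 / 400 = 1713.7 mm².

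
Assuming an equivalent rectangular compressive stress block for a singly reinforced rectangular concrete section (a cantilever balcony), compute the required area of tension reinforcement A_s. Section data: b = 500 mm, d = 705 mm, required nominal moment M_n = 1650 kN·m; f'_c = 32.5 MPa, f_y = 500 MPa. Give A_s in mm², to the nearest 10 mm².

With M_n = 0.85 f'_c a b (d − a/2), solve the quadratic for a:
a = d − √(d² − 2M_n/(0.85 f'_c b)) = 705 − √(705² − 2 × 1650×10⁶/(0.85 × 32.5 × 500)) = 196.95 mm.
A_s = 0.85 f'_c a b / f_y = 0.85 × 32.5 × 196.95 × 500 / 500 = 5440.7 mm².

A_s ≈ 5440 mm²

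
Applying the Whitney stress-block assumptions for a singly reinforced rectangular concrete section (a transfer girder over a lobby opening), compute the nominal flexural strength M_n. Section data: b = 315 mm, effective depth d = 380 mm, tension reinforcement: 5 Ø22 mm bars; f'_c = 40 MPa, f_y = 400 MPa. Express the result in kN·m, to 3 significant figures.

M_n ≈ 262 kN·m

A_s = 5 × 380 = 1900 mm².
T = A_s f_y = 1900 × 400 = 760000 N = 760 kN.
From C = T: a = T/(0.85 f'_c b) = 760000/(0.85 × 40 × 315) = 70.96 mm.
M_n = T(d − a/2) = 760 kN × (380 − 35.48) mm = 261.84 kN·m.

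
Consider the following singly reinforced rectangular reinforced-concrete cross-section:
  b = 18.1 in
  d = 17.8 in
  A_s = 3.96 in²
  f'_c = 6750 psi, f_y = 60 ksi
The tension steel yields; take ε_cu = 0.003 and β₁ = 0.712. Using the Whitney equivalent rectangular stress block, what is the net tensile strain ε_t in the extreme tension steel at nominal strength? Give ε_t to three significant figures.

a = A_s f_y/(0.85 f'_c b) = 2.288 in.
β₁ = 0.712, so c = a/β₁ = 2.288/0.712 = 3.213 in.
From the linear strain diagram with ε_cu = 0.003: ε_t = 0.003 (d − c)/c = 0.003 × (17.8 − 3.213)/3.213 = 0.0136.
Since ε_t ≥ 0.005, the section is tension-controlled.

ε_t ≈ 0.0136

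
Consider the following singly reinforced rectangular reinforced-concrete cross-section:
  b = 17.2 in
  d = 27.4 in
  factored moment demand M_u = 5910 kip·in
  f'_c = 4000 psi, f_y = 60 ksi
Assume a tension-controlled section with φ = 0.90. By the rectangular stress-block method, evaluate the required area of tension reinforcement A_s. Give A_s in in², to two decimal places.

M_n = M_u/φ = 5910/0.90 = 6566.67 kip·in.
From M_n = 0.85 f'_c a b (d − a/2):
a = d − √(d² − 2M_n/(0.85 f'_c b)) = 27.4 − √(27.4² − 2 × 6566.67/(0.85 × 4 × 17.2)) = 4.461 in.
A_s = 0.85 f'_c a b / f_y = 0.85 × 4 × 4.461 × 17.2 / 60 = 4.348 in².

A_s ≈ 4.35 in²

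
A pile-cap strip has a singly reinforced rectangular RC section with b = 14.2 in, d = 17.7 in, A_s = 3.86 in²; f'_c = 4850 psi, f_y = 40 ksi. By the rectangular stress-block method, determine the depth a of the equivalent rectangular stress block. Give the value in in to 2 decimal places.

a ≈ 2.64 in

T = A_s f_y = 3.86 × 40 = 154.4 kips.
a = T/(0.85 f'_c b) = 154.4/(0.85 × 4.85 × 14.2) = 2.64 in.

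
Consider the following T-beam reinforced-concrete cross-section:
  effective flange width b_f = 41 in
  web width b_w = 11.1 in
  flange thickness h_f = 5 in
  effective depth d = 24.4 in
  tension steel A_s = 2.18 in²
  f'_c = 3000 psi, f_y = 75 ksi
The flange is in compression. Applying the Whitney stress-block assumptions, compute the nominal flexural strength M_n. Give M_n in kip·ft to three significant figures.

M_n ≈ 322 kip·ft

Tension: T = A_s f_y = 2.18 × 75 = 163.5 kips.
Try a within the flange: a = T/(0.85 f'_c b_f) = 163.5/(0.85 × 3 × 41) = 1.564 in.
Since a = 1.564 ≤ h_f = 5 in, the stress block lies entirely in the flange; analyse as a rectangular beam of width b_f.
M_n = T(d − a/2) = 163.5 × (24.4 − 0.782) = 3861.5 kip·in.
M_n = 3861.5/12 = 321.79 kip·ft.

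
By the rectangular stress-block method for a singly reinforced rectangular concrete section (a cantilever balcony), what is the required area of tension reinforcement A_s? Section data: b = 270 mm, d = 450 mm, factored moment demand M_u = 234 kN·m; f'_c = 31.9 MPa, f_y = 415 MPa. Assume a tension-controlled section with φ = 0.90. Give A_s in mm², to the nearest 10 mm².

M_n = M_u/φ = 234/0.90 = 260 kN·m.
With M_n = 0.85 f'_c a b (d − a/2), solve the quadratic for a:
a = d − √(d² − 2M_n/(0.85 f'_c b)) = 450 − √(450² − 2 × 260×10⁶/(0.85 × 31.9 × 270)) = 87.41 mm.
A_s = 0.85 f'_c a b / f_y = 0.85 × 31.9 × 87.41 × 270 / 415 = 1542.0 mm².

A_s ≈ 1540 mm²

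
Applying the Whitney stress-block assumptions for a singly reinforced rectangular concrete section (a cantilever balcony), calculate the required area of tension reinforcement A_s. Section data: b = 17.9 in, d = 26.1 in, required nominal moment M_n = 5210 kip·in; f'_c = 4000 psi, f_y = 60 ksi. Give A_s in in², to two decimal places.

From M_n = 0.85 f'_c a b (d − a/2):
a = d − √(d² − 2M_n/(0.85 f'_c b)) = 26.1 − √(26.1² − 2 × 5210/(0.85 × 4 × 17.9)) = 3.517 in.
A_s = 0.85 f'_c a b / f_y = 0.85 × 4 × 3.517 × 17.9 / 60 = 3.567 in².

A_s ≈ 3.57 in²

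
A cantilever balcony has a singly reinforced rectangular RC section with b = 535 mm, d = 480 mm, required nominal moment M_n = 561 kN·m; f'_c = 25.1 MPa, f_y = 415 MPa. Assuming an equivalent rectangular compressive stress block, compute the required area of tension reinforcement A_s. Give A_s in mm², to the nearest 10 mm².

A_s ≈ 3210 mm²

With M_n = 0.85 f'_c a b (d − a/2), solve the quadratic for a:
a = d − √(d² − 2M_n/(0.85 f'_c b)) = 480 − √(480² − 2 × 561×10⁶/(0.85 × 25.1 × 535)) = 116.54 mm.
A_s = 0.85 f'_c a b / f_y = 0.85 × 25.1 × 116.54 × 535 / 415 = 3205.3 mm².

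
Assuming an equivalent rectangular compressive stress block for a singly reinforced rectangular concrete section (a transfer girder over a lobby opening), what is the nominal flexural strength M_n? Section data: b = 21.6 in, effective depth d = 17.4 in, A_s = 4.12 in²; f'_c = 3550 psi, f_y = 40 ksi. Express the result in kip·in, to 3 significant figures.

M_n ≈ 2660 kip·in

T = A_s f_y = 4.12 × 40 = 164.8 kips.
a = T/(0.85 f'_c b) = 164.8/(0.85 × 3.55 × 21.6) = 2.528 in.
M_n = T(d − a/2) = 164.8 × (17.4 − 1.264) = 2659.2 kip·in.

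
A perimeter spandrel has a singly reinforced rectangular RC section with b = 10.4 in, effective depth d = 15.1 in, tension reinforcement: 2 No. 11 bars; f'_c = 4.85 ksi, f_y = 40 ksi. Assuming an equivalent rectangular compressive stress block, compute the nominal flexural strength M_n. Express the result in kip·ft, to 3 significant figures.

A_s = 2 × 1.56 = 3.12 in².
T = A_s f_y = 3.12 × 40 = 124.8 kips.
a = T/(0.85 f'_c b) = 124.8/(0.85 × 4.85 × 10.4) = 2.911 in.
M_n = T(d − a/2) = 124.8 × (15.1 − 1.4555) = 1702.8 kip·in = 1702.8/12 = 141.90 kip·ft.

M_n ≈ 142 kip·ft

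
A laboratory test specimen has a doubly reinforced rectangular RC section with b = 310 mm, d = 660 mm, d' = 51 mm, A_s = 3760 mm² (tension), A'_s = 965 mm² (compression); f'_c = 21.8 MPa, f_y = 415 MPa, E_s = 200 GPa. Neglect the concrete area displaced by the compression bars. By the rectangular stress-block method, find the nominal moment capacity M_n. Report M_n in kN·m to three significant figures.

M_n ≈ 892 kN·m

Assume both tension and compression steel yield.
Net tension couple steel: A_s − A'_s = 2795 mm².
a = (A_s − A'_s) f_y / (0.85 f'_c b) = 1159925/(0.85 × 21.8 × 310) = 201.93 mm.
c = a/β₁ = 201.93/0.85 = 237.56 mm; ε'_s = 0.003(c − d')/c = 0.0024 ≥ f_y/E_s = 0.0021, so compression steel does yield.
M_n = (A_s − A'_s) f_y (d − a/2) + A'_s f_y (d − d') = [1159925 × (660 − 100.965) + 400475 × (660 − 51)] × 10⁻⁶ = 648.44 + 243.89 = 892.33 kN·m.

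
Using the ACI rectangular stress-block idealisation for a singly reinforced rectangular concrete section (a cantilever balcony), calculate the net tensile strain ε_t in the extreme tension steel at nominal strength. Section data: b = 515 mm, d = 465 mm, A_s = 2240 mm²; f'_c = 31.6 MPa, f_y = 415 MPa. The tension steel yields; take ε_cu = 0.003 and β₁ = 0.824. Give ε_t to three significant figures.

ε_t ≈ 0.0141

a = A_s f_y/(0.85 f'_c b) = 67.20 mm.
β₁ = 0.824, so c = a/β₁ = 67.20/0.824 = 81.55 mm.
From the linear strain diagram with ε_cu = 0.003: ε_t = 0.003 (d − c)/c = 0.003 × (465 − 81.55)/81.55 = 0.0141.
Since ε_t ≥ 0.005, the section is tension-controlled.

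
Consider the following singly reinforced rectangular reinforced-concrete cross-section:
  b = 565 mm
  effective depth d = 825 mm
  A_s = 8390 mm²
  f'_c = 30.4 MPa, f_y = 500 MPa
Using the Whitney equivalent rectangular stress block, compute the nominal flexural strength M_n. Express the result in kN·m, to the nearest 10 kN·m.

M_n ≈ 2860 kN·m

T = A_s f_y = 8390 × 500 = 4195000 N = 4195 kN.
From C = T: a = T/(0.85 f'_c b) = 4195000/(0.85 × 30.4 × 565) = 287.34 mm.
M_n = T(d − a/2) = 4195 kN × (825 − 143.67) mm = 2858.18 kN·m.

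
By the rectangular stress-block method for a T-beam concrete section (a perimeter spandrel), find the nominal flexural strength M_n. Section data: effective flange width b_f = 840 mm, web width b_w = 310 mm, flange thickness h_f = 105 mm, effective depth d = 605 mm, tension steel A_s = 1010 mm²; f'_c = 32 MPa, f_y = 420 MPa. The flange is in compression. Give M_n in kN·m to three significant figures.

M_n ≈ 253 kN·m

Tension: T = A_s f_y = 1010 × 420 = 424200 N.
Try a within the flange: a = T/(0.85 f'_c b_f) = 424200/(0.85 × 32 × 840) = 18.57 mm.
Since a = 18.57 ≤ h_f = 105 mm, the stress block lies entirely in the flange; analyse as a rectangular beam of width b_f.
M_n = T(d − a/2) = 424200 × (605 − 9.285) = 252.70 × 10⁶ N·mm.
M_n = 252.70 kN·m.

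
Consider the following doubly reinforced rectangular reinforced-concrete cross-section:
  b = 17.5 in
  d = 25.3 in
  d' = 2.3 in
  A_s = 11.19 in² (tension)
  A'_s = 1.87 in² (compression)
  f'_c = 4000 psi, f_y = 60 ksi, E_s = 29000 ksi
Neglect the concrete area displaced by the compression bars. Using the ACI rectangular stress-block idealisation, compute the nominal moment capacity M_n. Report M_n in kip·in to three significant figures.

M_n ≈ 14100 kip·in

Assume both steels yield.
a = (A_s − A'_s) f_y/(0.85 f'_c b) = (11.19 − 1.87) × 60/(0.85 × 4 × 17.5) = 9.398 in.
c = a/β₁ = 9.398/0.85 = 11.056 in; ε'_s = 0.003(c − d')/c = 0.0024 ≥ ε_y = 0.0021, so the compression steel yields.
M_n = (A_s − A'_s) f_y (d − a/2) + A'_s f_y (d − d') = 559.2 × (25.3 − 4.699) + 112.2 × (25.3 − 2.3) = 11520.1 + 2580.6 = 14100.7 kip·in.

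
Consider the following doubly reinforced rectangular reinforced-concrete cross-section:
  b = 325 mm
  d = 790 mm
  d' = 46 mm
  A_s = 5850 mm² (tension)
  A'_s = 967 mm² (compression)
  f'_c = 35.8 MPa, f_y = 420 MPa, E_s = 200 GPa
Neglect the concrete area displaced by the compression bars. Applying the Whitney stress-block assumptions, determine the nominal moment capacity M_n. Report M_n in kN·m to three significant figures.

Assume both tension and compression steel yield.
Net tension couple steel: A_s − A'_s = 4883 mm².
a = (A_s − A'_s) f_y / (0.85 f'_c b) = 2050860/(0.85 × 35.8 × 325) = 207.37 mm.
c = a/β₁ = 207.37/0.794 = 261.17 mm; ε'_s = 0.003(c − d')/c = 0.0025 ≥ f_y/E_s = 0.0021, so compression steel does yield.
M_n = (A_s − A'_s) f_y (d − a/2) + A'_s f_y (d − d') = [2050860 × (790 − 103.685) + 406140 × (790 − 46)] × 10⁻⁶ = 1407.54 + 302.17 = 1709.71 kN·m.

M_n ≈ 1710 kN·m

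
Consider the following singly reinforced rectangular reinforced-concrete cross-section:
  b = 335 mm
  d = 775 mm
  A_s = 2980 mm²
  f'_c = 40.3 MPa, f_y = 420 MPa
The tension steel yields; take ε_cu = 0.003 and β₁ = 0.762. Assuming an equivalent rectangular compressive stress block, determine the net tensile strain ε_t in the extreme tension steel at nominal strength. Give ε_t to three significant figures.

ε_t ≈ 0.0132

a = A_s f_y/(0.85 f'_c b) = 109.07 mm.
β₁ = 0.762, so c = a/β₁ = 109.07/0.762 = 143.14 mm.
From the linear strain diagram with ε_cu = 0.003: ε_t = 0.003 (d − c)/c = 0.003 × (775 − 143.14)/143.14 = 0.0132.
Since ε_t ≥ 0.005, the section is tension-controlled.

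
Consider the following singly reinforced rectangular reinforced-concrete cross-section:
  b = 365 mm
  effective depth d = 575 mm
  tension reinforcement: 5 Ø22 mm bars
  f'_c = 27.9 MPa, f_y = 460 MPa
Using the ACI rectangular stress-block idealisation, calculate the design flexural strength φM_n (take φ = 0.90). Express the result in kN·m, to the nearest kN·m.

A_s = 5 × 380 = 1900 mm².
T = A_s f_y = 1900 × 460 = 874000 N = 874 kN.
From C = T: a = T/(0.85 f'_c b) = 874000/(0.85 × 27.9 × 365) = 100.97 mm.
M_n = T(d − a/2) = 874 kN × (575 − 50.485) mm = 458.43 kN·m.
φM_n = 0.90 × 458.43 = 412.59 kN·m.

φM_n ≈ 413 kN·m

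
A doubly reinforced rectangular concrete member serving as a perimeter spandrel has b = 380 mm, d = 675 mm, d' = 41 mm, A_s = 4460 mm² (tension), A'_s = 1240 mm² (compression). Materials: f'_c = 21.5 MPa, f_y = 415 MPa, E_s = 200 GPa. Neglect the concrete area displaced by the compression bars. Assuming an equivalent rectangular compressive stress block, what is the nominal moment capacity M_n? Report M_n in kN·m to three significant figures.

Assume both tension and compression steel yield.
Net tension couple steel: A_s − A'_s = 3220 mm².
a = (A_s − A'_s) f_y / (0.85 f'_c b) = 1336300/(0.85 × 21.5 × 380) = 192.43 mm.
c = a/β₁ = 192.43/0.85 = 226.39 mm; ε'_s = 0.003(c − d')/c = 0.0025 ≥ f_y/E_s = 0.0021, so compression steel does yield.
M_n = (A_s − A'_s) f_y (d − a/2) + A'_s f_y (d − d') = [1336300 × (675 − 96.215) + 514600 × (675 − 41)] × 10⁻⁶ = 773.43 + 326.26 = 1099.69 kN·m.

M_n ≈ 1100 kN·m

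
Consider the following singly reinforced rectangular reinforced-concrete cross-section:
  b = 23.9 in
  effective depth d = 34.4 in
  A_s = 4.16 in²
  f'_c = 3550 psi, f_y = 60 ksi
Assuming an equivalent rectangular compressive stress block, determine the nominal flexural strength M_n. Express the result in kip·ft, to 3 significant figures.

M_n ≈ 680 kip·ft

T = A_s f_y = 4.16 × 60 = 249.6 kips.
a = T/(0.85 f'_c b) = 249.6/(0.85 × 3.55 × 23.9) = 3.461 in.
M_n = T(d − a/2) = 249.6 × (34.4 − 1.7305) = 8154.3 kip·in = 8154.3/12 = 679.53 kip·ft.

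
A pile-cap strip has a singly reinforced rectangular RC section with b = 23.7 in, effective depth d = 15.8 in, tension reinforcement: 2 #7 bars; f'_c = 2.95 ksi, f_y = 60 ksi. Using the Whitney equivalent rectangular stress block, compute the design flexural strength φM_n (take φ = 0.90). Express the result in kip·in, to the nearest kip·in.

φM_n ≈ 985 kip·in

A_s = 2 × 0.6 = 1.2 in².
T = A_s f_y = 1.2 × 60 = 72 kips.
a = T/(0.85 f'_c b) = 72/(0.85 × 2.95 × 23.7) = 1.212 in.
M_n = T(d − a/2) = 72 × (15.8 − 0.606) = 1094.0 kip·in.
φM_n = 0.90 × 1094.0 = 984.6 kip·in.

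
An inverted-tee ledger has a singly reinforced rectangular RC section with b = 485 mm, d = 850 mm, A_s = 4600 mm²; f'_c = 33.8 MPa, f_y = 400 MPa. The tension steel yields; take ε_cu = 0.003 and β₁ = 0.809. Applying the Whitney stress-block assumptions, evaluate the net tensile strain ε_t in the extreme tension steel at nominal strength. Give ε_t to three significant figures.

a = A_s f_y/(0.85 f'_c b) = 132.05 mm.
β₁ = 0.809, so c = a/β₁ = 132.05/0.809 = 163.23 mm.
From the linear strain diagram with ε_cu = 0.003: ε_t = 0.003 (d − c)/c = 0.003 × (850 − 163.23)/163.23 = 0.0126.
Since ε_t ≥ 0.005, the section is tension-controlled.

ε_t ≈ 0.0126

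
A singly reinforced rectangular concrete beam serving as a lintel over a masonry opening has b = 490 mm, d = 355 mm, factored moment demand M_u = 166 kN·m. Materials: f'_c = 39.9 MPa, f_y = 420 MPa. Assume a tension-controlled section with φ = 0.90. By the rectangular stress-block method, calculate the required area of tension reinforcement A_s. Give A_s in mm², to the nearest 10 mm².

A_s ≈ 1300 mm²

M_n = M_u/φ = 166/0.90 = 184.444 kN·m.
With M_n = 0.85 f'_c a b (d − a/2), solve the quadratic for a:
a = d − √(d² − 2M_n/(0.85 f'_c b)) = 355 − √(355² − 2 × 184.444×10⁶/(0.85 × 39.9 × 490)) = 32.78 mm.
A_s = 0.85 f'_c a b / f_y = 0.85 × 39.9 × 32.78 × 490 / 420 = 1297.0 mm².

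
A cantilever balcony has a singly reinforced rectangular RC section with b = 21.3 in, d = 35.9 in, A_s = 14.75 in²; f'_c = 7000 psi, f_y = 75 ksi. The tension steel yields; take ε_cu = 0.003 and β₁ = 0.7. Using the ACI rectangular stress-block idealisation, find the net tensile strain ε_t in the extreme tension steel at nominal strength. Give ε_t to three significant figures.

a = A_s f_y/(0.85 f'_c b) = 8.729 in.
β₁ = 0.7, so c = a/β₁ = 8.729/0.7 = 12.470 in.
From the linear strain diagram with ε_cu = 0.003: ε_t = 0.003 (d − c)/c = 0.003 × (35.9 − 12.470)/12.470 = 0.00564.
Since ε_t ≥ 0.005, the section is tension-controlled.

ε_t ≈ 0.00564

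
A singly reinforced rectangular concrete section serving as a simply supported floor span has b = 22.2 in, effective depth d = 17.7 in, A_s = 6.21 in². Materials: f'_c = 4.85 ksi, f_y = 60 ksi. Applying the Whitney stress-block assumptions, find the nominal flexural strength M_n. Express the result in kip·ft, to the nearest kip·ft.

T = A_s f_y = 6.21 × 60 = 372.6 kips.
a = T/(0.85 f'_c b) = 372.6/(0.85 × 4.85 × 22.2) = 4.071 in.
M_n = T(d − a/2) = 372.6 × (17.7 − 2.0355) = 5836.6 kip·in = 5836.6/12 = 486.38 kip·ft.

M_n ≈ 486 kip·ft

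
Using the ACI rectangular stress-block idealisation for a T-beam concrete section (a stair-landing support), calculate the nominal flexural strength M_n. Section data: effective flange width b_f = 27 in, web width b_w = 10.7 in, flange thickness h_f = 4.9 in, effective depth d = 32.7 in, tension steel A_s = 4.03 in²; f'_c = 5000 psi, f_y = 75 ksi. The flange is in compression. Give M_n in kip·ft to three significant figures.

Tension: T = A_s f_y = 4.03 × 75 = 302.25 kips.
Try a within the flange: a = T/(0.85 f'_c b_f) = 302.25/(0.85 × 5 × 27) = 2.634 in.
Since a = 2.634 ≤ h_f = 4.9 in, the stress block lies entirely in the flange; analyse as a rectangular beam of width b_f.
M_n = T(d − a/2) = 302.25 × (32.7 − 1.317) = 9485.5 kip·in.
M_n = 9485.5/12 = 790.46 kip·ft.

M_n ≈ 790 kip·ft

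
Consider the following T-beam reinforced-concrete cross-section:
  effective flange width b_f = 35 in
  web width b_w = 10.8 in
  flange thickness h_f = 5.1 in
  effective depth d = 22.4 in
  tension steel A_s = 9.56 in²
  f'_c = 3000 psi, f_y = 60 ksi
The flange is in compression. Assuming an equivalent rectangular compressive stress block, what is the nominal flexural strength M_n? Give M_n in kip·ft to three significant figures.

Tension: T = A_s f_y = 9.56 × 60 = 573.6 kips.
Try a within the flange: a = T/(0.85 f'_c b_f) = 573.6/(0.85 × 3 × 35) = 6.427 in.
a = 6.427 > h_f = 5.1 in: the block extends into the web. Split into flange-overhang and web parts.
C_f = 0.85 f'_c (b_f − b_w) h_f = 0.85 × 3 × (35 − 10.8) × 5.1 = 314.7 kips.
Remaining web compression depth: a_w = (T − C_f)/(0.85 f'_c b_w) = (573.6 − 314.7)/(0.85 × 3 × 10.8) = 9.401 in.
M_n = C_f(d − h_f/2) + (T − C_f)(d − a_w/2) = 314.7 × (22.4 − 2.55) + 258.9 × (22.4 − 4.7005) = 6246.8 + 4582.4 = 10829.2 kip·in.
M_n = 10829.2/12 = 902.43 kip·ft.

M_n ≈ 902 kip·ft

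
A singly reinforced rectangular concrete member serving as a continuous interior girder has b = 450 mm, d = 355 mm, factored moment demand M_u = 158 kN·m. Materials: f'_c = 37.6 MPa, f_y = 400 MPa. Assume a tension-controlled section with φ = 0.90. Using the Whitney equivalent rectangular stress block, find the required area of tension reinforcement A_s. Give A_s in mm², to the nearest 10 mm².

M_n = M_u/φ = 158/0.90 = 175.556 kN·m.
With M_n = 0.85 f'_c a b (d − a/2), solve the quadratic for a:
a = d − √(d² − 2M_n/(0.85 f'_c b)) = 355 − √(355² − 2 × 175.556×10⁶/(0.85 × 37.6 × 450)) = 36.23 mm.
A_s = 0.85 f'_c a b / f_y = 0.85 × 37.6 × 36.23 × 450 / 400 = 1302.6 mm².

A_s ≈ 1300 mm²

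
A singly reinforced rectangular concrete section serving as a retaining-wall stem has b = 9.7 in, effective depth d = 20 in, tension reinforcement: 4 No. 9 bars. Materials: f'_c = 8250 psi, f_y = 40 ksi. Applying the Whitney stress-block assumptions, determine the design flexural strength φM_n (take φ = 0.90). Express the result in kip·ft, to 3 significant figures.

A_s = 4 × 1 = 4 in².
T = A_s f_y = 4 × 40 = 160 kips.
a = T/(0.85 f'_c b) = 160/(0.85 × 8.25 × 9.7) = 2.352 in.
M_n = T(d − a/2) = 160 × (20 − 1.176) = 3011.8 kip·in = 3011.8/12 = 250.98 kip·ft.
φM_n = 0.90 × 250.98 = 225.88 kip·ft.

φM_n ≈ 226 kip·ft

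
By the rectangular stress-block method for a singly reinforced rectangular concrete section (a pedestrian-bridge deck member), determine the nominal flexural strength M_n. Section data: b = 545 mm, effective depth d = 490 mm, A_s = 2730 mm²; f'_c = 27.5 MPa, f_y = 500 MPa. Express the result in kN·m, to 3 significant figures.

M_n ≈ 596 kN·m

T = A_s f_y = 2730 × 500 = 1365000 N = 1365 kN.
From C = T: a = T/(0.85 f'_c b) = 1365000/(0.85 × 27.5 × 545) = 107.15 mm.
M_n = T(d − a/2) = 1365 kN × (490 − 53.575) mm = 595.72 kN·m.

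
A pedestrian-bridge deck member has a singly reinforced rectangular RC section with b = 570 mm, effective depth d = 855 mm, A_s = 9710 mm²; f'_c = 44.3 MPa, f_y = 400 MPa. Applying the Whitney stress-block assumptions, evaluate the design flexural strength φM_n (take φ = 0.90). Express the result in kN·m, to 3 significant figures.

T = A_s f_y = 9710 × 400 = 3884000 N = 3884 kN.
From C = T: a = T/(0.85 f'_c b) = 3884000/(0.85 × 44.3 × 570) = 180.96 mm.
M_n = T(d − a/2) = 3884 kN × (855 − 90.48) mm = 2969.40 kN·m.
φM_n = 0.90 × 2969.40 = 2672.46 kN·m.

φM_n ≈ 2670 kN·m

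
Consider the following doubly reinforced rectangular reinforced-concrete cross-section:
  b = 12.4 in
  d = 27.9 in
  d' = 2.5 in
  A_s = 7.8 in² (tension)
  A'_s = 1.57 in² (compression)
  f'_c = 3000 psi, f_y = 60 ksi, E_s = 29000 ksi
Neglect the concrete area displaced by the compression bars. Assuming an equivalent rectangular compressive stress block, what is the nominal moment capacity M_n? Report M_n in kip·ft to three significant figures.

Assume both steels yield.
a = (A_s − A'_s) f_y/(0.85 f'_c b) = (7.8 − 1.57) × 60/(0.85 × 3 × 12.4) = 11.822 in.
c = a/β₁ = 11.822/0.85 = 13.908 in; ε'_s = 0.003(c − d')/c = 0.0025 ≥ ε_y = 0.0021, so the compression steel yields.
M_n = (A_s − A'_s) f_y (d − a/2) + A'_s f_y (d − d') = 373.8 × (27.9 − 5.911) + 94.2 × (27.9 − 2.5) = 8219.5 + 2392.7 = 10612.2 kip·in = 10612.2/12 = 884.35 kip·ft.

M_n ≈ 884 kip·ft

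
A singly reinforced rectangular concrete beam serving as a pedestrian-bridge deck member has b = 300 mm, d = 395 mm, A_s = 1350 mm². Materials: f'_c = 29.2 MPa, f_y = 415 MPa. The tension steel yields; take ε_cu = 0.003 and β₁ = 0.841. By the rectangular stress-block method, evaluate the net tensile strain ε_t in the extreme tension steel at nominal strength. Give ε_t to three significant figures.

a = A_s f_y/(0.85 f'_c b) = 75.24 mm.
β₁ = 0.841, so c = a/β₁ = 75.24/0.841 = 89.46 mm.
From the linear strain diagram with ε_cu = 0.003: ε_t = 0.003 (d − c)/c = 0.003 × (395 − 89.46)/89.46 = 0.0102.
Since ε_t ≥ 0.005, the section is tension-controlled.

ε_t ≈ 0.0102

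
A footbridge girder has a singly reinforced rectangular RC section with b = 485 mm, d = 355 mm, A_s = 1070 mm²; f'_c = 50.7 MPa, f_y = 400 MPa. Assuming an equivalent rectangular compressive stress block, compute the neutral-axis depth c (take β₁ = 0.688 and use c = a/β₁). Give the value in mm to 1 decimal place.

T = A_s f_y = 1070 × 400 = 428000 N = 428 kN.
Setting C = 0.85 f'_c a b equal to T: a = 428000/(0.85 × 50.7 × 485) = 20.477 mm.
With β₁ = 0.688, c = a/β₁ = 20.477/0.688 = 29.8 mm.

c ≈ 29.8 mm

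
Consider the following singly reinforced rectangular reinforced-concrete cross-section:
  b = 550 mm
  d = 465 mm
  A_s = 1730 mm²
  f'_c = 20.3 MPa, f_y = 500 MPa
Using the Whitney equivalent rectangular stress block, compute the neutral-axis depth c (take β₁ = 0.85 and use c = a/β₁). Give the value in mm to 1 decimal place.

T = A_s f_y = 1730 × 500 = 865000 N = 865 kN.
Setting C = 0.85 f'_c a b equal to T: a = 865000/(0.85 × 20.3 × 550) = 91.146 mm.
With β₁ = 0.85, c = a/β₁ = 91.146/0.85 = 107.2 mm.

c ≈ 107.2 mm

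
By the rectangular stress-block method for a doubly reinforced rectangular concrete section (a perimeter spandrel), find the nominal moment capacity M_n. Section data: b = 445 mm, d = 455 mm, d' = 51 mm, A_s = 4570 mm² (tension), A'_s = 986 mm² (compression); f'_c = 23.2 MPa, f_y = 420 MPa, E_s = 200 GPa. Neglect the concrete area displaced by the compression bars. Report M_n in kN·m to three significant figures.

M_n ≈ 723 kN·m

Assume both tension and compression steel yield.
Net tension couple steel: A_s − A'_s = 3584 mm².
a = (A_s − A'_s) f_y / (0.85 f'_c b) = 1505280/(0.85 × 23.2 × 445) = 171.53 mm.
c = a/β₁ = 171.53/0.85 = 201.80 mm; ε'_s = 0.003(c − d')/c = 0.0022 ≥ f_y/E_s = 0.0021, so compression steel does yield.
M_n = (A_s − A'_s) f_y (d − a/2) + A'_s f_y (d − d') = [1505280 × (455 − 85.765) + 414120 × (455 − 51)] × 10⁻⁶ = 555.80 + 167.30 = 723.10 kN·m.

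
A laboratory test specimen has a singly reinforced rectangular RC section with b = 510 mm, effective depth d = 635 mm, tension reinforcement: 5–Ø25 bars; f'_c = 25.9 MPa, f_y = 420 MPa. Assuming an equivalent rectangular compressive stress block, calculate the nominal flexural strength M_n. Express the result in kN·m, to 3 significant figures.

A_s = 5 × 491 = 2455 mm².
T = A_s f_y = 2455 × 420 = 1031100 N = 1031.1 kN.
From C = T: a = T/(0.85 f'_c b) = 1031100/(0.85 × 25.9 × 510) = 91.84 mm.
M_n = T(d − a/2) = 1031.1 kN × (635 − 45.92) mm = 607.40 kN·m.

M_n ≈ 607 kN·m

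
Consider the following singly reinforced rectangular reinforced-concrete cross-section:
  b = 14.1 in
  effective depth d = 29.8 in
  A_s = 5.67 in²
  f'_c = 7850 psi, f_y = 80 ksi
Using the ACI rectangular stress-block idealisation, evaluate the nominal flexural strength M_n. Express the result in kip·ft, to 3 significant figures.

T = A_s f_y = 5.67 × 80 = 453.6 kips.
a = T/(0.85 f'_c b) = 453.6/(0.85 × 7.85 × 14.1) = 4.821 in.
M_n = T(d − a/2) = 453.6 × (29.8 − 2.4105) = 12423.9 kip·in = 12423.9/12 = 1035.33 kip·ft.

M_n ≈ 1040 kip·ft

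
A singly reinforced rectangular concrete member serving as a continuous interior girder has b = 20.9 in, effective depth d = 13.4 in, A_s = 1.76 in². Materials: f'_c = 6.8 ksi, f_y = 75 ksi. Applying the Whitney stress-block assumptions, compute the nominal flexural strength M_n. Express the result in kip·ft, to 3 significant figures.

T = A_s f_y = 1.76 × 75 = 132 kips.
a = T/(0.85 f'_c b) = 132/(0.85 × 6.8 × 20.9) = 1.093 in.
M_n = T(d − a/2) = 132 × (13.4 − 0.5465) = 1696.7 kip·in = 1696.7/12 = 141.39 kip·ft.

M_n ≈ 141 kip·ft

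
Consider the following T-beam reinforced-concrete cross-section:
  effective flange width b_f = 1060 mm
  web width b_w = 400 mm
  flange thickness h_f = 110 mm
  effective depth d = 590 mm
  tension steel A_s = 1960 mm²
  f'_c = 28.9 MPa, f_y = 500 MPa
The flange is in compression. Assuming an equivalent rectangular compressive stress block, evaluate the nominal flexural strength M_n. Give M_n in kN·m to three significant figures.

Tension: T = A_s f_y = 1960 × 500 = 980000 N.
Try a within the flange: a = T/(0.85 f'_c b_f) = 980000/(0.85 × 28.9 × 1060) = 37.64 mm.
Since a = 37.64 ≤ h_f = 110 mm, the stress block lies entirely in the flange; analyse as a rectangular beam of width b_f.
M_n = T(d − a/2) = 980000 × (590 − 18.82) = 559.76 × 10⁶ N·mm.
M_n = 559.76 kN·m.

M_n ≈ 560 kN·m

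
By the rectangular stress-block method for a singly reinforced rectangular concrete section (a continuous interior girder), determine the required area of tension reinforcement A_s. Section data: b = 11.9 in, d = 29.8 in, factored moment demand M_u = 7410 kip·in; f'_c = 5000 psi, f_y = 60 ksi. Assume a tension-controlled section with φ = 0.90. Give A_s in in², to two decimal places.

A_s ≈ 5.13 in²

M_n = M_u/φ = 7410/0.90 = 8233.33 kip·in.
From M_n = 0.85 f'_c a b (d − a/2):
a = d − √(d² − 2M_n/(0.85 f'_c b)) = 29.8 − √(29.8² − 2 × 8233.33/(0.85 × 5 × 11.9)) = 6.084 in.
A_s = 0.85 f'_c a b / f_y = 0.85 × 5 × 6.084 × 11.9 / 60 = 5.128 in².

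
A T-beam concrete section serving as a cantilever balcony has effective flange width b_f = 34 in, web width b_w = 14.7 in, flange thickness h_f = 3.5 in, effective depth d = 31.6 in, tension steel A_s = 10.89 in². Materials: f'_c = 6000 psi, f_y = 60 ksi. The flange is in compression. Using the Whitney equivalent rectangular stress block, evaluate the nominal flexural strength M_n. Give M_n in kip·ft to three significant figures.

M_n ≈ 1620 kip·ft

Tension: T = A_s f_y = 10.89 × 60 = 653.4 kips.
Try a within the flange: a = T/(0.85 f'_c b_f) = 653.4/(0.85 × 6 × 34) = 3.768 in.
a = 3.768 > h_f = 3.5 in: the block extends into the web. Split into flange-overhang and web parts.
C_f = 0.85 f'_c (b_f − b_w) h_f = 0.85 × 6 × (34 − 14.7) × 3.5 = 344.5 kips.
Remaining web compression depth: a_w = (T − C_f)/(0.85 f'_c b_w) = (653.4 − 344.5)/(0.85 × 6 × 14.7) = 4.120 in.
M_n = C_f(d − h_f/2) + (T − C_f)(d − a_w/2) = 344.5 × (31.6 − 1.75) + 308.9 × (31.6 − 2.06) = 10283.3 + 9124.9 = 19408.2 kip·in.
M_n = 19408.2/12 = 1617.35 kip·ft.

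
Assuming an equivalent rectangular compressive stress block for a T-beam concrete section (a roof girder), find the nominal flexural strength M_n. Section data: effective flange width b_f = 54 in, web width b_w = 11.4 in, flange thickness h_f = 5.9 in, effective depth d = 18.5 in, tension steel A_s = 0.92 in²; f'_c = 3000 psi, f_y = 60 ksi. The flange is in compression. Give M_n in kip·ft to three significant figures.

M_n ≈ 84.2 kip·ft

Tension: T = A_s f_y = 0.92 × 60 = 55.2 kips.
Try a within the flange: a = T/(0.85 f'_c b_f) = 55.2/(0.85 × 3 × 54) = 0.401 in.
Since a = 0.401 ≤ h_f = 5.9 in, the stress block lies entirely in the flange; analyse as a rectangular beam of width b_f.
M_n = T(d − a/2) = 55.2 × (18.5 − 0.2005) = 1010.1 kip·in.
M_n = 1010.1/12 = 84.18 kip·ft.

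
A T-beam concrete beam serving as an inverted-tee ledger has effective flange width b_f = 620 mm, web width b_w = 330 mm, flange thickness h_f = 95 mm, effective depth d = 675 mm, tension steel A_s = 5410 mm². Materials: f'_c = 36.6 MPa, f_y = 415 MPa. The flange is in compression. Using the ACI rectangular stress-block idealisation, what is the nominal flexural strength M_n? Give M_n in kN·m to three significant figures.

M_n ≈ 1380 kN·m

Tension: T = A_s f_y = 5410 × 415 = 2245150 N.
Try a within the flange: a = T/(0.85 f'_c b_f) = 2245150/(0.85 × 36.6 × 620) = 116.40 mm.
a = 116.40 > h_f = 95 mm: the block extends into the web. Split into flange-overhang and web parts.
C_f = 0.85 f'_c (b_f − b_w) h_f = 0.85 × 36.6 × (620 − 330) × 95 = 857081 N.
Remaining web compression depth: a_w = (T − C_f)/(0.85 f'_c b_w) = (2245150 − 857081)/(0.85 × 36.6 × 330) = 135.21 mm.
M_n = C_f(d − h_f/2) + (T − C_f)(d − a_w/2) = 857081 × (675 − 47.5) + 1388069 × (675 − 67.605) = 537.82 + 843.11 = 1380.93 × 10⁶ N·mm.
M_n = 1380.93 kN·m.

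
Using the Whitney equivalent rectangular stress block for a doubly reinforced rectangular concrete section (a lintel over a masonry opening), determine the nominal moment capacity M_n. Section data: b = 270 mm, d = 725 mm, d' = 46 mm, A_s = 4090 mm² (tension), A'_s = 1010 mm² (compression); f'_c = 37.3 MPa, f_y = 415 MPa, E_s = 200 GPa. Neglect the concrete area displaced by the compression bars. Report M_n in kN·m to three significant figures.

M_n ≈ 1120 kN·m

Assume both tension and compression steel yield.
Net tension couple steel: A_s − A'_s = 3080 mm².
a = (A_s − A'_s) f_y / (0.85 f'_c b) = 1278200/(0.85 × 37.3 × 270) = 149.32 mm.
c = a/β₁ = 149.32/0.784 = 190.46 mm; ε'_s = 0.003(c − d')/c = 0.0023 ≥ f_y/E_s = 0.0021, so compression steel does yield.
M_n = (A_s − A'_s) f_y (d − a/2) + A'_s f_y (d − d') = [1278200 × (725 − 74.66) + 419150 × (725 − 46)] × 10⁻⁶ = 831.26 + 284.60 = 1115.86 kN·m.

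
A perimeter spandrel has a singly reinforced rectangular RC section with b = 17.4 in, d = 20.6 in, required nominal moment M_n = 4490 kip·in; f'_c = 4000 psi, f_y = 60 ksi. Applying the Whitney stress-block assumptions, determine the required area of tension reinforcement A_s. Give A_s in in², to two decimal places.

From M_n = 0.85 f'_c a b (d − a/2):
a = d − √(d² − 2M_n/(0.85 f'_c b)) = 20.6 − √(20.6² − 2 × 4490/(0.85 × 4 × 17.4)) = 4.090 in.
A_s = 0.85 f'_c a b / f_y = 0.85 × 4 × 4.090 × 17.4 / 60 = 4.033 in².

A_s ≈ 4.03 in²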